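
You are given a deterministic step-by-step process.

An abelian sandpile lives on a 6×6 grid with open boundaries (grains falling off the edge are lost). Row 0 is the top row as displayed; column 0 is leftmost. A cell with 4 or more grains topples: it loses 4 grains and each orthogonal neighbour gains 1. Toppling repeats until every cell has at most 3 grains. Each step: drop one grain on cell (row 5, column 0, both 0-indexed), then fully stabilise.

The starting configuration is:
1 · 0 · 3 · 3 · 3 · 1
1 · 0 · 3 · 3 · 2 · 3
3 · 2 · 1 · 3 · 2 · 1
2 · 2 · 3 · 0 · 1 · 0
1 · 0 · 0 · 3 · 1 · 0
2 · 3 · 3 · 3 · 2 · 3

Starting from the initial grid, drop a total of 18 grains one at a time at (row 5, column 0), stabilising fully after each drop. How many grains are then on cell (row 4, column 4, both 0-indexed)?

2

0) 1 · 0 · 3 · 3 · 3 · 1
1 · 0 · 3 · 3 · 2 · 3
3 · 2 · 1 · 3 · 2 · 1
2 · 2 · 3 · 0 · 1 · 0
1 · 0 · 0 · 3 · 1 · 0
2 · 3 · 3 · 3 · 2 · 3
1) 1 · 0 · 3 · 3 · 3 · 1
1 · 0 · 3 · 3 · 2 · 3
3 · 2 · 1 · 3 · 2 · 1
2 · 2 · 3 · 0 · 1 · 0
1 · 0 · 0 · 3 · 1 · 0
3 · 3 · 3 · 3 · 2 · 3
2) 1 · 0 · 3 · 3 · 3 · 1
1 · 0 · 3 · 3 · 2 · 3
3 · 2 · 1 · 3 · 2 · 1
2 · 2 · 3 · 1 · 1 · 0
2 · 1 · 2 · 0 · 2 · 0
1 · 1 · 1 · 1 · 3 · 3
3) 1 · 0 · 3 · 3 · 3 · 1
1 · 0 · 3 · 3 · 2 · 3
3 · 2 · 1 · 3 · 2 · 1
2 · 2 · 3 · 1 · 1 · 0
2 · 1 · 2 · 0 · 2 · 0
2 · 1 · 1 · 1 · 3 · 3
4) 1 · 0 · 3 · 3 · 3 · 1
1 · 0 · 3 · 3 · 2 · 3
3 · 2 · 1 · 3 · 2 · 1
2 · 2 · 3 · 1 · 1 · 0
2 · 1 · 2 · 0 · 2 · 0
3 · 1 · 1 · 1 · 3 · 3
5) 1 · 0 · 3 · 3 · 3 · 1
1 · 0 · 3 · 3 · 2 · 3
3 · 2 · 1 · 3 · 2 · 1
2 · 2 · 3 · 1 · 1 · 0
3 · 1 · 2 · 0 · 2 · 0
0 · 2 · 1 · 1 · 3 · 3
6) 1 · 0 · 3 · 3 · 3 · 1
1 · 0 · 3 · 3 · 2 · 3
3 · 2 · 1 · 3 · 2 · 1
2 · 2 · 3 · 1 · 1 · 0
3 · 1 · 2 · 0 · 2 · 0
1 · 2 · 1 · 1 · 3 · 3
7) 1 · 0 · 3 · 3 · 3 · 1
1 · 0 · 3 · 3 · 2 · 3
3 · 2 · 1 · 3 · 2 · 1
2 · 2 · 3 · 1 · 1 · 0
3 · 1 · 2 · 0 · 2 · 0
2 · 2 · 1 · 1 · 3 · 3
8) 1 · 0 · 3 · 3 · 3 · 1
1 · 0 · 3 · 3 · 2 · 3
3 · 2 · 1 · 3 · 2 · 1
2 · 2 · 3 · 1 · 1 · 0
3 · 1 · 2 · 0 · 2 · 0
3 · 2 · 1 · 1 · 3 · 3
9) 1 · 0 · 3 · 3 · 3 · 1
1 · 0 · 3 · 3 · 2 · 3
3 · 2 · 1 · 3 · 2 · 1
3 · 2 · 3 · 1 · 1 · 0
0 · 2 · 2 · 0 · 2 · 0
1 · 3 · 1 · 1 · 3 · 3
10) 1 · 0 · 3 · 3 · 3 · 1
1 · 0 · 3 · 3 · 2 · 3
3 · 2 · 1 · 3 · 2 · 1
3 · 2 · 3 · 1 · 1 · 0
0 · 2 · 2 · 0 · 2 · 0
2 · 3 · 1 · 1 · 3 · 3
11) 1 · 0 · 3 · 3 · 3 · 1
1 · 0 · 3 · 3 · 2 · 3
3 · 2 · 1 · 3 · 2 · 1
3 · 2 · 3 · 1 · 1 · 0
0 · 2 · 2 · 0 · 2 · 0
3 · 3 · 1 · 1 · 3 · 3
12) 1 · 0 · 3 · 3 · 3 · 1
1 · 0 · 3 · 3 · 2 · 3
3 · 2 · 1 · 3 · 2 · 1
3 · 2 · 3 · 1 · 1 · 0
1 · 3 · 2 · 0 · 2 · 0
1 · 0 · 2 · 1 · 3 · 3
13) 1 · 0 · 3 · 3 · 3 · 1
1 · 0 · 3 · 3 · 2 · 3
3 · 2 · 1 · 3 · 2 · 1
3 · 2 · 3 · 1 · 1 · 0
1 · 3 · 2 · 0 · 2 · 0
2 · 0 · 2 · 1 · 3 · 3
14) 1 · 0 · 3 · 3 · 3 · 1
1 · 0 · 3 · 3 · 2 · 3
3 · 2 · 1 · 3 · 2 · 1
3 · 2 · 3 · 1 · 1 · 0
1 · 3 · 2 · 0 · 2 · 0
3 · 0 · 2 · 1 · 3 · 3
15) 1 · 0 · 3 · 3 · 3 · 1
1 · 0 · 3 · 3 · 2 · 3
3 · 2 · 1 · 3 · 2 · 1
3 · 2 · 3 · 1 · 1 · 0
2 · 3 · 2 · 0 · 2 · 0
0 · 1 · 2 · 1 · 3 · 3
16) 1 · 0 · 3 · 3 · 3 · 1
1 · 0 · 3 · 3 · 2 · 3
3 · 2 · 1 · 3 · 2 · 1
3 · 2 · 3 · 1 · 1 · 0
2 · 3 · 2 · 0 · 2 · 0
1 · 1 · 2 · 1 · 3 · 3
17) 1 · 0 · 3 · 3 · 3 · 1
1 · 0 · 3 · 3 · 2 · 3
3 · 2 · 1 · 3 · 2 · 1
3 · 2 · 3 · 1 · 1 · 0
2 · 3 · 2 · 0 · 2 · 0
2 · 1 · 2 · 1 · 3 · 3
18) 1 · 0 · 3 · 3 · 3 · 1
1 · 0 · 3 · 3 · 2 · 3
3 · 2 · 1 · 3 · 2 · 1
3 · 2 · 3 · 1 · 1 · 0
2 · 3 · 2 · 0 · 2 · 0
3 · 1 · 2 · 1 · 3 · 3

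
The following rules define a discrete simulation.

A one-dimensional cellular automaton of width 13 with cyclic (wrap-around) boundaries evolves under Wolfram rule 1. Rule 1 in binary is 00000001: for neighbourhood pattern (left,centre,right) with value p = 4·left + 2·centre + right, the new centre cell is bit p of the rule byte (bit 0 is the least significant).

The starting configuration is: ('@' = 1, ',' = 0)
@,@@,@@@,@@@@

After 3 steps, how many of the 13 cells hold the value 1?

0

t=0: @,@@,@@@,@@@@
t=1: ,,,,,,,,,,,,,
t=2: @@@@@@@@@@@@@
t=3: ,,,,,,,,,,,,,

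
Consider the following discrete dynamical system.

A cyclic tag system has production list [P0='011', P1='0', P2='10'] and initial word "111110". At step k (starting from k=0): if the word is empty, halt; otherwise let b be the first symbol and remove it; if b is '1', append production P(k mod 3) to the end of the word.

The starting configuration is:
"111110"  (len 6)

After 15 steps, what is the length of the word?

step 0: "111110"  (len 6)
step 1: "11110011"  (len 8)
step 2: "11100110"  (len 8)
step 3: "110011010"  (len 9)
step 4: "10011010011"  (len 11)
step 5: "00110100110"  (len 11)
step 6: "0110100110"  (len 10)
step 7: "110100110"  (len 9)
step 8: "101001100"  (len 9)
step 9: "0100110010"  (len 10)
step 10: "100110010"  (len 9)
step 11: "001100100"  (len 9)
step 12: "01100100"  (len 8)
step 13: "1100100"  (len 7)
step 14: "1001000"  (len 7)
step 15: "00100010"  (len 8)

8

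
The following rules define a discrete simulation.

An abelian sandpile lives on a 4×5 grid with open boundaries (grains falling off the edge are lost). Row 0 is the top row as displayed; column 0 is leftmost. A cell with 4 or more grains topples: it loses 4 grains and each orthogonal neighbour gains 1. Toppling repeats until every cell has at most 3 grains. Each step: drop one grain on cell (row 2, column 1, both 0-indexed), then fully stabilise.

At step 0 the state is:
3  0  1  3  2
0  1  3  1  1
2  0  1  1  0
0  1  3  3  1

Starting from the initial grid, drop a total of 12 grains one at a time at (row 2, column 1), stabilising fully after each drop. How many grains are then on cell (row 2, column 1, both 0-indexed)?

0

0) 3  0  1  3  2
0  1  3  1  1
2  0  1  1  0
0  1  3  3  1
1) 3  0  1  3  2
0  1  3  1  1
2  1  1  1  0
0  1  3  3  1
2) 3  0  1  3  2
0  1  3  1  1
2  2  1  1  0
0  1  3  3  1
3) 3  0  1  3  2
0  1  3  1  1
2  3  1  1  0
0  1  3  3  1
4) 3  0  1  3  2
0  2  3  1  1
3  0  2  1  0
0  2  3  3  1
5) 3  0  1  3  2
0  2  3  1  1
3  1  2  1  0
0  2  3  3  1
6) 3  0  1  3  2
0  2  3  1  1
3  2  2  1  0
0  2  3  3  1
7) 3  0  1  3  2
0  2  3  1  1
3  3  2  1  0
0  2  3  3  1
8) 3  0  1  3  2
1  3  3  1  1
0  1  3  1  0
1  3  3  3  1
9) 3  0  1  3  2
1  3  3  1  1
0  2  3  1  0
1  3  3  3  1
10) 3  0  1  3  2
1  3  3  1  1
0  3  3  1  0
1  3  3  3  1
11) 3  1  2  3  2
2  1  1  2  1
1  3  2  3  0
2  1  2  0  2
12) 3  1  2  3  2
2  2  1  2  1
2  0  3  3  0
2  2  2  0  2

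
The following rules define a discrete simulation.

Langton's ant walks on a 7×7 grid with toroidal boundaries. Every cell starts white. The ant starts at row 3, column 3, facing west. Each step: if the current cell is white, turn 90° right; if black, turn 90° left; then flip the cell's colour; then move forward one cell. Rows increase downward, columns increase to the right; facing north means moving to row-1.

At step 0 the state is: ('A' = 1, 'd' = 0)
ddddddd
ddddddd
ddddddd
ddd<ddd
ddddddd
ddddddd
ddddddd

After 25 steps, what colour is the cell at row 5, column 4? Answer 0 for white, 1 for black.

1

[0] ddddddd
ddddddd
ddddddd
ddd<ddd
ddddddd
ddddddd
ddddddd
[1] ddddddd
ddddddd
ddd^ddd
dddAddd
ddddddd
ddddddd
ddddddd
[2] ddddddd
ddddddd
dddA>dd
dddAddd
ddddddd
ddddddd
ddddddd
[3] ddddddd
ddddddd
dddAAdd
dddAvdd
ddddddd
ddddddd
ddddddd
[4] ddddddd
ddddddd
dddAAdd
ddd<Add
ddddddd
ddddddd
ddddddd
[5] ddddddd
ddddddd
dddAAdd
ddddAdd
dddvddd
ddddddd
ddddddd
[6] ddddddd
ddddddd
dddAAdd
ddddAdd
dd<Addd
ddddddd
ddddddd
[7] ddddddd
ddddddd
dddAAdd
dd^dAdd
ddAAddd
ddddddd
ddddddd
[8] ddddddd
ddddddd
dddAAdd
ddA>Add
ddAAddd
ddddddd
ddddddd
[9] ddddddd
ddddddd
dddAAdd
ddAAAdd
ddAvddd
ddddddd
ddddddd
[10] ddddddd
ddddddd
dddAAdd
ddAAAdd
ddAd>dd
ddddddd
ddddddd
[11] ddddddd
ddddddd
dddAAdd
ddAAAdd
ddAdAdd
ddddvdd
ddddddd
[12] ddddddd
ddddddd
dddAAdd
ddAAAdd
ddAdAdd
ddd<Add
ddddddd
[13] ddddddd
ddddddd
dddAAdd
ddAAAdd
ddA^Add
dddAAdd
ddddddd
[14] ddddddd
ddddddd
dddAAdd
ddAAAdd
ddAA>dd
dddAAdd
ddddddd
[15] ddddddd
ddddddd
dddAAdd
ddAA^dd
ddAAddd
dddAAdd
ddddddd
[16] ddddddd
ddddddd
dddAAdd
ddA<ddd
ddAAddd
dddAAdd
ddddddd
[17] ddddddd
ddddddd
dddAAdd
ddAdddd
ddAvddd
dddAAdd
ddddddd
[18] ddddddd
ddddddd
dddAAdd
ddAdddd
ddAd>dd
dddAAdd
ddddddd
[19] ddddddd
ddddddd
dddAAdd
ddAdddd
ddAdAdd
dddAvdd
ddddddd
[20] ddddddd
ddddddd
dddAAdd
ddAdddd
ddAdAdd
dddAd>d
ddddddd
[21] ddddddd
ddddddd
dddAAdd
ddAdddd
ddAdAdd
dddAdAd
dddddvd
[22] ddddddd
ddddddd
dddAAdd
ddAdddd
ddAdAdd
dddAdAd
dddd<Ad
[23] ddddddd
ddddddd
dddAAdd
ddAdddd
ddAdAdd
dddA^Ad
ddddAAd
[24] ddddddd
ddddddd
dddAAdd
ddAdddd
ddAdAdd
dddAA>d
ddddAAd
[25] ddddddd
ddddddd
dddAAdd
ddAdddd
ddAdA^d
dddAAdd
ddddAAd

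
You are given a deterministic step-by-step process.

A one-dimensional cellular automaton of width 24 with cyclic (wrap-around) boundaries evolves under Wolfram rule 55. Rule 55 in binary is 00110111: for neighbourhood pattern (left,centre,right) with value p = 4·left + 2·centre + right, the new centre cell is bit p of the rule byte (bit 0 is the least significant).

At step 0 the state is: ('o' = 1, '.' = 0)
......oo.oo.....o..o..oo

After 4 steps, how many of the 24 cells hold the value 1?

0) ......oo.oo.....o..o..oo
1) oooooo..o..ooooooooooo..
2) ......ooooo...........oo
3) oooooo.....ooooooooooo..
4) ......ooooo...........oo

7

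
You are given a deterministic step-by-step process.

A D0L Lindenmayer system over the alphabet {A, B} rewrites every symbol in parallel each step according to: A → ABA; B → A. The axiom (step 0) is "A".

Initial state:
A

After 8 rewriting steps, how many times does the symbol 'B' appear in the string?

step 0: A
step 1: ABA
step 2: ABAAABA
step 3: ABAAABAABAABAAABA
step 4: ABAAABAABAABAAABAABAAABAABAAABAABAABAAABA
step 5: ABAAABAABAABAAABAABAAABAABAAABAABAABAAABAABAAABAABAABAAABAABAAABAABAABAAABAABAAABAABAAABAABAABAAABA
step 6: ABAAABAABAABAAABAABAAABAABAAABAABAABAAABAABAAABAABAABAAABA…ABAAABAABAABAAABAABAAABAABAABAAABAABAAABAABAAABAABAABAAABA  (len 239)
step 7: ABAAABAABAABAAABAABAAABAABAAABAABAABAAABAABAAABAABAABAAABA…ABAAABAABAABAAABAABAAABAABAABAAABAABAAABAABAAABAABAABAAABA  (len 577)
step 8: ABAAABAABAABAAABAABAAABAABAAABAABAABAAABAABAAABAABAABAAABA…ABAAABAABAABAAABAABAAABAABAABAAABAABAAABAABAAABAABAABAAABA  (len 1393)

408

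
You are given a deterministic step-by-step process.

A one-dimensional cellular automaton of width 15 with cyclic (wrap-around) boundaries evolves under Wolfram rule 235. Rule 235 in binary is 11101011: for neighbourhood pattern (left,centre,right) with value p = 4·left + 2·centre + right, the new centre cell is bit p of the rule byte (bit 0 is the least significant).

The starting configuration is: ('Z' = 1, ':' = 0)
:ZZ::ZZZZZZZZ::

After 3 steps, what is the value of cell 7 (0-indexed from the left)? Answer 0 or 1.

1

gen 0: :ZZ::ZZZZZZZZ::
gen 1: ZZZ:ZZZZZZZZZ:Z
gen 2: ZZZZZZZZZZZZZZZ
gen 3: ZZZZZZZZZZZZZZZ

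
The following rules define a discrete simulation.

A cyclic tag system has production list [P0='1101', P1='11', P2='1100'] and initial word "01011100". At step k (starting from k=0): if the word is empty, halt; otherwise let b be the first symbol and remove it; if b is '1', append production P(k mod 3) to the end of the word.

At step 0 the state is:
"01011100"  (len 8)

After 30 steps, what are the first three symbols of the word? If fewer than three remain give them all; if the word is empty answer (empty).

gen 0: "01011100"  (len 8)
gen 1: "1011100"  (len 7)
gen 2: "01110011"  (len 8)
gen 3: "1110011"  (len 7)
gen 4: "1100111101"  (len 10)
gen 5: "10011110111"  (len 11)
gen 6: "00111101111100"  (len 14)
gen 7: "0111101111100"  (len 13)
gen 8: "111101111100"  (len 12)
gen 9: "111011111001100"  (len 15)
gen 10: "110111110011001101"  (len 18)
gen 11: "1011111001100110111"  (len 19)
gen 12: "0111110011001101111100"  (len 22)
gen 13: "111110011001101111100"  (len 21)
gen 14: "1111001100110111110011"  (len 22)
gen 15: "1110011001101111100111100"  (len 25)
gen 16: "1100110011011111001111001101"  (len 28)
gen 17: "10011001101111100111100110111"  (len 29)
gen 18: "00110011011111001111001101111100"  (len 32)
gen 19: "0110011011111001111001101111100"  (len 31)
gen 20: "110011011111001111001101111100"  (len 30)
gen 21: "100110111110011110011011111001100"  (len 33)
gen 22: "001101111100111100110111110011001101"  (len 36)
gen 23: "01101111100111100110111110011001101"  (len 35)
gen 24: "1101111100111100110111110011001101"  (len 34)
gen 25: "1011111001111001101111100110011011101"  (len 37)
gen 26: "01111100111100110111110011001101110111"  (len 38)
gen 27: "1111100111100110111110011001101110111"  (len 37)
gen 28: "1111001111001101111100110011011101111101"  (len 40)
gen 29: "11100111100110111110011001101110111110111"  (len 41)
gen 30: "11001111001101111100110011011101111101111100"  (len 44)

110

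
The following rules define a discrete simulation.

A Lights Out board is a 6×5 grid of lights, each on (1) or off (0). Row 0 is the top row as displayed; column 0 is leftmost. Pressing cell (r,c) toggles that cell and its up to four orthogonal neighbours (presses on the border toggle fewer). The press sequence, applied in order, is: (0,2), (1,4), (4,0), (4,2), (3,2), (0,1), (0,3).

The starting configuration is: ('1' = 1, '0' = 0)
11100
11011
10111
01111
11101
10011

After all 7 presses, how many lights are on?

gen 0: 11100
11011
10111
01111
11101
10011
gen 1: 10010
11111
10111
01111
11101
10011
gen 2: 10011
11100
10110
01111
11101
10011
gen 3: 10011
11100
10110
11111
00101
00011
gen 4: 10011
11100
10110
11011
01011
00111
gen 5: 10011
11100
10010
10101
01111
00111
gen 6: 01111
10100
10010
10101
01111
00111
gen 7: 01000
10110
10010
10101
01111
00111

16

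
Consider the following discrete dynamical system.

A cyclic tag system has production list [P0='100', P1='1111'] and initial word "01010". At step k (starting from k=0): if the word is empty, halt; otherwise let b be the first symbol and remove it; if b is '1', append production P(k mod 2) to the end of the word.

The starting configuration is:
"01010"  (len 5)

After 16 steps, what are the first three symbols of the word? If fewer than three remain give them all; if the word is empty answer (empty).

0) "01010"  (len 5)
1) "1010"  (len 4)
2) "0101111"  (len 7)
3) "101111"  (len 6)
4) "011111111"  (len 9)
5) "11111111"  (len 8)
6) "11111111111"  (len 11)
7) "1111111111100"  (len 13)
8) "1111111111001111"  (len 16)
9) "111111111001111100"  (len 18)
10) "111111110011111001111"  (len 21)
11) "11111110011111001111100"  (len 23)
12) "11111100111110011111001111"  (len 26)
13) "1111100111110011111001111100"  (len 28)
14) "1111001111100111110011111001111"  (len 31)
15) "111001111100111110011111001111100"  (len 33)
16) "110011111001111100111110011111001111"  (len 36)

110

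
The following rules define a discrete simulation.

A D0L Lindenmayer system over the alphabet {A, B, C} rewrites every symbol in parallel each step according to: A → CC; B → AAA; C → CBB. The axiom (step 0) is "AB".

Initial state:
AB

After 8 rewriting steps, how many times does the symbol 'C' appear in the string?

step 0: AB
step 1: CCAAA
step 2: CBBCBBCCCCCC
step 3: CBBAAAAAACBBAAAAAACBBCBBCBBCBBCBBCBB
step 4: CBBAAAAAACCCCCCCCCCCCCBBAAAAAACCCCCCCCCCCCCBBAAAAAACBBAAAAAACBBAAAAAACBBAAAAAACBBAAAAAACBBAAAAAA
step 5: CBBAAAAAACCCCCCCCCCCCCBBCBBCBBCBBCBBCBBCBBCBBCBBCBBCBBCBBC…AAAACCCCCCCCCCCCCBBAAAAAACCCCCCCCCCCCCBBAAAAAACCCCCCCCCCCC  (len 240)
step 6: CBBAAAAAACCCCCCCCCCCCCBBCBBCBBCBBCBBCBBCBBCBBCBBCBBCBBCBBC…BCBBAAAAAACCCCCCCCCCCCCBBCBBCBBCBBCBBCBBCBBCBBCBBCBBCBBCBB  (len 672)
step 7: CBBAAAAAACCCCCCCCCCCCCBBCBBCBBCBBCBBCBBCBBCBBCBBCBBCBBCBBC…AAAACBBAAAAAACBBAAAAAACBBAAAAAACBBAAAAAACBBAAAAAACBBAAAAAA  (len 1824)
step 8: CBBAAAAAACCCCCCCCCCCCCBBCBBCBBCBBCBBCBBCBBCBBCBBCBBCBBCBBC…AAAACCCCCCCCCCCCCBBAAAAAACCCCCCCCCCCCCBBAAAAAACCCCCCCCCCCC  (len 4704)

2144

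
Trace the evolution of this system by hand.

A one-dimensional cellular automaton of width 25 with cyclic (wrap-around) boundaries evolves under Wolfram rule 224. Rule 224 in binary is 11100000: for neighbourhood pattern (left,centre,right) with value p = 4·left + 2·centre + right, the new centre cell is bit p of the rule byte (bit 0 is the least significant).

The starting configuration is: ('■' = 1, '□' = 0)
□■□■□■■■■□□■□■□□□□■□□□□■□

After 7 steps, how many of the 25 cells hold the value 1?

gen 0: □■□■□■■■■□□■□■□□□□■□□□□■□
gen 1: □□■□■□■■■□□□■□□□□□□□□□□□□
gen 2: □□□■□■□■■□□□□□□□□□□□□□□□□
gen 3: □□□□■□■□■□□□□□□□□□□□□□□□□
gen 4: □□□□□■□■□□□□□□□□□□□□□□□□□
gen 5: □□□□□□■□□□□□□□□□□□□□□□□□□
gen 6: □□□□□□□□□□□□□□□□□□□□□□□□□
gen 7: □□□□□□□□□□□□□□□□□□□□□□□□□

0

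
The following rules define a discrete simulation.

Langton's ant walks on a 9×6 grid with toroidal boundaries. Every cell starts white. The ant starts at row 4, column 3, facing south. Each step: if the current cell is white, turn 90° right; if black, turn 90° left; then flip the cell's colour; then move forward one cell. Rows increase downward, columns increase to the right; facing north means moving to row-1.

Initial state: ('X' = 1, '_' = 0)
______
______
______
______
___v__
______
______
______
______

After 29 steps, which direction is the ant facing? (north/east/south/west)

west

[0] ______
______
______
______
___v__
______
______
______
______
[1] ______
______
______
______
__<X__
______
______
______
______
[2] ______
______
______
__^___
__XX__
______
______
______
______
[3] ______
______
______
__X>__
__XX__
______
______
______
______
[4] ______
______
______
__XX__
__Xv__
______
______
______
______
[5] ______
______
______
__XX__
__X_>_
______
______
______
______
[6] ______
______
______
__XX__
__X_X_
____v_
______
______
______
[7] ______
______
______
__XX__
__X_X_
___<X_
______
______
______
[8] ______
______
______
__XX__
__X^X_
___XX_
______
______
______
[9] ______
______
______
__XX__
__XX>_
___XX_
______
______
______
[10] ______
______
______
__XX^_
__XX__
___XX_
______
______
______
[11] ______
______
______
__XXX>
__XX__
___XX_
______
______
______
[12] ______
______
______
__XXXX
__XX_v
___XX_
______
______
______
[13] ______
______
______
__XXXX
__XX<X
___XX_
______
______
______
[14] ______
______
______
__XX^X
__XXXX
___XX_
______
______
______
[15] ______
______
______
__X<_X
__XXXX
___XX_
______
______
______
[16] ______
______
______
__X__X
__XvXX
___XX_
______
______
______
[17] ______
______
______
__X__X
__X_>X
___XX_
______
______
______
[18] ______
______
______
__X_^X
__X__X
___XX_
______
______
______
[19] ______
______
______
__X_X>
__X__X
___XX_
______
______
______
[20] ______
______
_____^
__X_X_
__X__X
___XX_
______
______
______
[21] ______
______
>____X
__X_X_
__X__X
___XX_
______
______
______
[22] ______
______
X____X
v_X_X_
__X__X
___XX_
______
______
______
[23] ______
______
X____X
X_X_X<
__X__X
___XX_
______
______
______
[24] ______
______
X____^
X_X_XX
__X__X
___XX_
______
______
______
[25] ______
______
X___<_
X_X_XX
__X__X
___XX_
______
______
______
[26] ______
____^_
X___X_
X_X_XX
__X__X
___XX_
______
______
______
[27] ______
____X>
X___X_
X_X_XX
__X__X
___XX_
______
______
______
[28] ______
____XX
X___Xv
X_X_XX
__X__X
___XX_
______
______
______
[29] ______
____XX
X___<X
X_X_XX
__X__X
___XX_
______
______
______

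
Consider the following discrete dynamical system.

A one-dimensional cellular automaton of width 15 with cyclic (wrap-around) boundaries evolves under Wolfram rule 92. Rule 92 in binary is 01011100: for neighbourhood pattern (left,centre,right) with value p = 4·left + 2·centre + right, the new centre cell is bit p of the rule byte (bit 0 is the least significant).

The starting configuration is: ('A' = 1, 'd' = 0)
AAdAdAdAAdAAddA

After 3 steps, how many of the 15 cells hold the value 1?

0) AAdAdAdAAdAAddA
1) dAdAdAdAAdAAAdA
2) dAdAdAdAAdAdAdA
3) dAdAdAdAAdAdAdA

8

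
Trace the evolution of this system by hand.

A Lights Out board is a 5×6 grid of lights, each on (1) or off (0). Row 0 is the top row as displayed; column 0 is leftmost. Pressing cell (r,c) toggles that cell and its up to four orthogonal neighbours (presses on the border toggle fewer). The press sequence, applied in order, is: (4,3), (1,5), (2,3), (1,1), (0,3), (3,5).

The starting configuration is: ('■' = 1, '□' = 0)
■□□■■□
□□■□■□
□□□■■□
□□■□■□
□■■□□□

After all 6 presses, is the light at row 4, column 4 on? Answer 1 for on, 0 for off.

1

gen 0: ■□□■■□
□□■□■□
□□□■■□
□□■□■□
□■■□□□
gen 1: ■□□■■□
□□■□■□
□□□■■□
□□■■■□
□■□■■□
gen 2: ■□□■■■
□□■□□■
□□□■■■
□□■■■□
□■□■■□
gen 3: ■□□■■■
□□■■□■
□□■□□■
□□■□■□
□■□■■□
gen 4: ■■□■■■
■■□■□■
□■■□□■
□□■□■□
□■□■■□
gen 5: ■■■□□■
■■□□□■
□■■□□■
□□■□■□
□■□■■□
gen 6: ■■■□□■
■■□□□■
□■■□□□
□□■□□■
□■□■■■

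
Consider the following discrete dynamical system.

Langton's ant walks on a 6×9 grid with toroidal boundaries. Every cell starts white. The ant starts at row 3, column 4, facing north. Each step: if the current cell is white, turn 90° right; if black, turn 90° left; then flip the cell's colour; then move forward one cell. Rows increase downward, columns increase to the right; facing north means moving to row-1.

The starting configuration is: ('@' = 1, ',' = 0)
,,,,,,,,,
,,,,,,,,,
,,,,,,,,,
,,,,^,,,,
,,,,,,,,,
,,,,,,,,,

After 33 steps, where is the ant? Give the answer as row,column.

t=0: ,,,,,,,,,
,,,,,,,,,
,,,,,,,,,
,,,,^,,,,
,,,,,,,,,
,,,,,,,,,
t=1: ,,,,,,,,,
,,,,,,,,,
,,,,,,,,,
,,,,@>,,,
,,,,,,,,,
,,,,,,,,,
t=2: ,,,,,,,,,
,,,,,,,,,
,,,,,,,,,
,,,,@@,,,
,,,,,v,,,
,,,,,,,,,
t=3: ,,,,,,,,,
,,,,,,,,,
,,,,,,,,,
,,,,@@,,,
,,,,<@,,,
,,,,,,,,,
t=4: ,,,,,,,,,
,,,,,,,,,
,,,,,,,,,
,,,,^@,,,
,,,,@@,,,
,,,,,,,,,
t=5: ,,,,,,,,,
,,,,,,,,,
,,,,,,,,,
,,,<,@,,,
,,,,@@,,,
,,,,,,,,,
t=6: ,,,,,,,,,
,,,,,,,,,
,,,^,,,,,
,,,@,@,,,
,,,,@@,,,
,,,,,,,,,
t=7: ,,,,,,,,,
,,,,,,,,,
,,,@>,,,,
,,,@,@,,,
,,,,@@,,,
,,,,,,,,,
t=8: ,,,,,,,,,
,,,,,,,,,
,,,@@,,,,
,,,@v@,,,
,,,,@@,,,
,,,,,,,,,
t=9: ,,,,,,,,,
,,,,,,,,,
,,,@@,,,,
,,,<@@,,,
,,,,@@,,,
,,,,,,,,,
t=10: ,,,,,,,,,
,,,,,,,,,
,,,@@,,,,
,,,,@@,,,
,,,v@@,,,
,,,,,,,,,
t=11: ,,,,,,,,,
,,,,,,,,,
,,,@@,,,,
,,,,@@,,,
,,<@@@,,,
,,,,,,,,,
t=12: ,,,,,,,,,
,,,,,,,,,
,,,@@,,,,
,,^,@@,,,
,,@@@@,,,
,,,,,,,,,
t=13: ,,,,,,,,,
,,,,,,,,,
,,,@@,,,,
,,@>@@,,,
,,@@@@,,,
,,,,,,,,,
t=14: ,,,,,,,,,
,,,,,,,,,
,,,@@,,,,
,,@@@@,,,
,,@v@@,,,
,,,,,,,,,
t=15: ,,,,,,,,,
,,,,,,,,,
,,,@@,,,,
,,@@@@,,,
,,@,>@,,,
,,,,,,,,,
t=16: ,,,,,,,,,
,,,,,,,,,
,,,@@,,,,
,,@@^@,,,
,,@,,@,,,
,,,,,,,,,
t=17: ,,,,,,,,,
,,,,,,,,,
,,,@@,,,,
,,@<,@,,,
,,@,,@,,,
,,,,,,,,,
t=18: ,,,,,,,,,
,,,,,,,,,
,,,@@,,,,
,,@,,@,,,
,,@v,@,,,
,,,,,,,,,
t=19: ,,,,,,,,,
,,,,,,,,,
,,,@@,,,,
,,@,,@,,,
,,<@,@,,,
,,,,,,,,,
t=20: ,,,,,,,,,
,,,,,,,,,
,,,@@,,,,
,,@,,@,,,
,,,@,@,,,
,,v,,,,,,
t=21: ,,,,,,,,,
,,,,,,,,,
,,,@@,,,,
,,@,,@,,,
,,,@,@,,,
,<@,,,,,,
t=22: ,,,,,,,,,
,,,,,,,,,
,,,@@,,,,
,,@,,@,,,
,^,@,@,,,
,@@,,,,,,
t=23: ,,,,,,,,,
,,,,,,,,,
,,,@@,,,,
,,@,,@,,,
,@>@,@,,,
,@@,,,,,,
t=24: ,,,,,,,,,
,,,,,,,,,
,,,@@,,,,
,,@,,@,,,
,@@@,@,,,
,@v,,,,,,
t=25: ,,,,,,,,,
,,,,,,,,,
,,,@@,,,,
,,@,,@,,,
,@@@,@,,,
,@,>,,,,,
t=26: ,,,v,,,,,
,,,,,,,,,
,,,@@,,,,
,,@,,@,,,
,@@@,@,,,
,@,@,,,,,
t=27: ,,<@,,,,,
,,,,,,,,,
,,,@@,,,,
,,@,,@,,,
,@@@,@,,,
,@,@,,,,,
t=28: ,,@@,,,,,
,,,,,,,,,
,,,@@,,,,
,,@,,@,,,
,@@@,@,,,
,@^@,,,,,
t=29: ,,@@,,,,,
,,,,,,,,,
,,,@@,,,,
,,@,,@,,,
,@@@,@,,,
,@@>,,,,,
t=30: ,,@@,,,,,
,,,,,,,,,
,,,@@,,,,
,,@,,@,,,
,@@^,@,,,
,@@,,,,,,
t=31: ,,@@,,,,,
,,,,,,,,,
,,,@@,,,,
,,@,,@,,,
,@<,,@,,,
,@@,,,,,,
t=32: ,,@@,,,,,
,,,,,,,,,
,,,@@,,,,
,,@,,@,,,
,@,,,@,,,
,@v,,,,,,
t=33: ,,@@,,,,,
,,,,,,,,,
,,,@@,,,,
,,@,,@,,,
,@,,,@,,,
,@,>,,,,,

5,3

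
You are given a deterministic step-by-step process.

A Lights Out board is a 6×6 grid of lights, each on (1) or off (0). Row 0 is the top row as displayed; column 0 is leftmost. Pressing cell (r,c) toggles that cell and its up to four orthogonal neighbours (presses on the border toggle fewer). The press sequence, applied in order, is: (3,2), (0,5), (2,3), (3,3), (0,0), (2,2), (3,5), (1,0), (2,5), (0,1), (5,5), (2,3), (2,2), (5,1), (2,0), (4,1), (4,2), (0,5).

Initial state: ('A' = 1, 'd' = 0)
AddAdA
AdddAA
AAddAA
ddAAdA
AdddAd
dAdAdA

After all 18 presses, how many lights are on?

gen 0: AddAdA
AdddAA
AAddAA
ddAAdA
AdddAd
dAdAdA
gen 1: AddAdA
AdddAA
AAAdAA
dAdddA
AdAdAd
dAdAdA
gen 2: AddAAd
AdddAd
AAAdAA
dAdddA
AdAdAd
dAdAdA
gen 3: AddAAd
AddAAd
AAdAdA
dAdAdA
AdAdAd
dAdAdA
gen 4: AddAAd
AddAAd
AAdddA
dAAdAA
AdAAAd
dAdAdA
gen 5: dAdAAd
dddAAd
AAdddA
dAAdAA
AdAAAd
dAdAdA
gen 6: dAdAAd
ddAAAd
AdAAdA
dAddAA
AdAAAd
dAdAdA
gen 7: dAdAAd
ddAAAd
AdAAdd
dAdddd
AdAAAA
dAdAdA
gen 8: AAdAAd
AAAAAd
ddAAdd
dAdddd
AdAAAA
dAdAdA
gen 9: AAdAAd
AAAAAA
ddAAAA
dAdddA
AdAAAA
dAdAdA
gen 10: ddAAAd
AdAAAA
ddAAAA
dAdddA
AdAAAA
dAdAdA
gen 11: ddAAAd
AdAAAA
ddAAAA
dAdddA
AdAAAd
dAdAAd
gen 12: ddAAAd
AdAdAA
dddddA
dAdAdA
AdAAAd
dAdAAd
gen 13: ddAAAd
AdddAA
dAAAdA
dAAAdA
AdAAAd
dAdAAd
gen 14: ddAAAd
AdddAA
dAAAdA
dAAAdA
AAAAAd
AdAAAd
gen 15: ddAAAd
ddddAA
AdAAdA
AAAAdA
AAAAAd
AdAAAd
gen 16: ddAAAd
ddddAA
AdAAdA
AdAAdA
dddAAd
AAAAAd
gen 17: ddAAAd
ddddAA
AdAAdA
AddAdA
dAAdAd
AAdAAd
gen 18: ddAAdA
ddddAd
AdAAdA
AddAdA
dAAdAd
AAdAAd

18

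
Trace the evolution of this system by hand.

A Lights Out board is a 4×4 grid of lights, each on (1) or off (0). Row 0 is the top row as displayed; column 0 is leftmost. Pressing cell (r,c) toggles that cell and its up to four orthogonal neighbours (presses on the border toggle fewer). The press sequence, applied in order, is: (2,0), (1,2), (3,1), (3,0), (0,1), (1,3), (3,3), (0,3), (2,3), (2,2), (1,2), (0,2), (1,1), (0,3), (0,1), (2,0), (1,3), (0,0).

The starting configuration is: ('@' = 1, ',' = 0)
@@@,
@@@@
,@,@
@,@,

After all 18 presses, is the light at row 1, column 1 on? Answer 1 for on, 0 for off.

0

[0] @@@,
@@@@
,@,@
@,@,
[1] @@@,
,@@@
@,,@
,,@,
[2] @@,,
,,,,
@,@@
,,@,
[3] @@,,
,,,,
@@@@
@@,,
[4] @@,,
,,,,
,@@@
,,,,
[5] ,,@,
,@,,
,@@@
,,,,
[6] ,,@@
,@@@
,@@,
,,,,
[7] ,,@@
,@@@
,@@@
,,@@
[8] ,,,,
,@@,
,@@@
,,@@
[9] ,,,,
,@@@
,@,,
,,@,
[10] ,,,,
,@,@
,,@@
,,,,
[11] ,,@,
,,@,
,,,@
,,,,
[12] ,@,@
,,,,
,,,@
,,,,
[13] ,,,@
@@@,
,@,@
,,,,
[14] ,,@,
@@@@
,@,@
,,,,
[15] @@,,
@,@@
,@,@
,,,,
[16] @@,,
,,@@
@,,@
@,,,
[17] @@,@
,,,,
@,,,
@,,,
[18] ,,,@
@,,,
@,,,
@,,,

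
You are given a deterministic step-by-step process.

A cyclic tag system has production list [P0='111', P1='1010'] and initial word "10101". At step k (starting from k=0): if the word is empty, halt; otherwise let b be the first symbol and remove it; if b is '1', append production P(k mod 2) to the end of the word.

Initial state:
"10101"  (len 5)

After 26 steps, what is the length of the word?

step 0: "10101"  (len 5)
step 1: "0101111"  (len 7)
step 2: "101111"  (len 6)
step 3: "01111111"  (len 8)
step 4: "1111111"  (len 7)
step 5: "111111111"  (len 9)
step 6: "111111111010"  (len 12)
step 7: "11111111010111"  (len 14)
step 8: "11111110101111010"  (len 17)
step 9: "1111110101111010111"  (len 19)
step 10: "1111101011110101111010"  (len 22)
step 11: "111101011110101111010111"  (len 24)
step 12: "111010111101011110101111010"  (len 27)
step 13: "11010111101011110101111010111"  (len 29)
step 14: "10101111010111101011110101111010"  (len 32)
step 15: "0101111010111101011110101111010111"  (len 34)
step 16: "101111010111101011110101111010111"  (len 33)
step 17: "01111010111101011110101111010111111"  (len 35)
step 18: "1111010111101011110101111010111111"  (len 34)
step 19: "111010111101011110101111010111111111"  (len 36)
step 20: "110101111010111101011110101111111111010"  (len 39)
step 21: "10101111010111101011110101111111111010111"  (len 41)
step 22: "01011110101111010111101011111111110101111010"  (len 44)
step 23: "1011110101111010111101011111111110101111010"  (len 43)
step 24: "0111101011110101111010111111111101011110101010"  (len 46)
step 25: "111101011110101111010111111111101011110101010"  (len 45)
step 26: "111010111101011110101111111111010111101010101010"  (len 48)

48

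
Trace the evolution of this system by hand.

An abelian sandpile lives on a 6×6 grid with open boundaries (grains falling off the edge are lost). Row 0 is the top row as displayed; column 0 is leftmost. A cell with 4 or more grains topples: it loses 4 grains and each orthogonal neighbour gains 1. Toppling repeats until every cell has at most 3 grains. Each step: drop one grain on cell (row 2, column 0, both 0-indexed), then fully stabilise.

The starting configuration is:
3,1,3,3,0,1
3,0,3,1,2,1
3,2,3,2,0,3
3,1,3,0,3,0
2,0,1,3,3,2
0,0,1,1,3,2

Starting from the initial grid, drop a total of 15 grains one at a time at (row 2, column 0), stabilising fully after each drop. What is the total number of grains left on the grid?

61

[0] 3,1,3,3,0,1
3,0,3,1,2,1
3,2,3,2,0,3
3,1,3,0,3,0
2,0,1,3,3,2
0,0,1,1,3,2
[1] 0,2,3,3,0,1
1,1,3,1,2,1
2,3,3,2,0,3
0,2,3,0,3,0
3,0,1,3,3,2
0,0,1,1,3,2
[2] 0,2,3,3,0,1
1,1,3,1,2,1
3,3,3,2,0,3
0,2,3,0,3,0
3,0,1,3,3,2
0,0,1,1,3,2
[3] 0,3,1,0,1,1
2,3,1,3,2,1
1,2,2,3,0,3
2,0,1,1,3,0
3,1,2,3,3,2
0,0,1,1,3,2
[4] 0,3,1,0,1,1
2,3,1,3,2,1
2,2,2,3,0,3
2,0,1,1,3,0
3,1,2,3,3,2
0,0,1,1,3,2
[5] 0,3,1,0,1,1
2,3,1,3,2,1
3,2,2,3,0,3
2,0,1,1,3,0
3,1,2,3,3,2
0,0,1,1,3,2
[6] 0,3,1,0,1,1
3,3,1,3,2,1
0,3,2,3,0,3
3,0,1,1,3,0
3,1,2,3,3,2
0,0,1,1,3,2
[7] 0,3,1,0,1,1
3,3,1,3,2,1
1,3,2,3,0,3
3,0,1,1,3,0
3,1,2,3,3,2
0,0,1,1,3,2
[8] 0,3,1,0,1,1
3,3,1,3,2,1
2,3,2,3,0,3
3,0,1,1,3,0
3,1,2,3,3,2
0,0,1,1,3,2
[9] 0,3,1,0,1,1
3,3,1,3,2,1
3,3,2,3,0,3
3,0,1,1,3,0
3,1,2,3,3,2
0,0,1,1,3,2
[10] 2,0,2,0,1,1
1,2,2,3,2,1
3,1,3,3,0,3
1,2,1,1,3,0
0,2,2,3,3,2
1,0,1,1,3,2
[11] 2,0,2,0,1,1
2,2,2,3,2,1
0,2,3,3,0,3
2,2,1,1,3,0
0,2,2,3,3,2
1,0,1,1,3,2
[12] 2,0,2,0,1,1
2,2,2,3,2,1
1,2,3,3,0,3
2,2,1,1,3,0
0,2,2,3,3,2
1,0,1,1,3,2
[13] 2,0,2,0,1,1
2,2,2,3,2,1
2,2,3,3,0,3
2,2,1,1,3,0
0,2,2,3,3,2
1,0,1,1,3,2
[14] 2,0,2,0,1,1
2,2,2,3,2,1
3,2,3,3,0,3
2,2,1,1,3,0
0,2,2,3,3,2
1,0,1,1,3,2
[15] 2,0,2,0,1,1
3,2,2,3,2,1
0,3,3,3,0,3
3,2,1,1,3,0
0,2,2,3,3,2
1,0,1,1,3,2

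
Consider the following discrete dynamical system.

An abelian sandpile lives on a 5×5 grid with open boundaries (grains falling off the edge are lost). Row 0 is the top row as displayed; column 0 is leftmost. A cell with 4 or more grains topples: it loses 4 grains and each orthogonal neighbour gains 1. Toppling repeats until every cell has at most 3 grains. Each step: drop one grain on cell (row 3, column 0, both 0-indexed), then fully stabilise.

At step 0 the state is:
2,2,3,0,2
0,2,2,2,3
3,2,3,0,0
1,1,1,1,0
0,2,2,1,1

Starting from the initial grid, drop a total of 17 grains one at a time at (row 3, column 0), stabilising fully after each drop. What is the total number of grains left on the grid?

42

0) 2,2,3,0,2
0,2,2,2,3
3,2,3,0,0
1,1,1,1,0
0,2,2,1,1
1) 2,2,3,0,2
0,2,2,2,3
3,2,3,0,0
2,1,1,1,0
0,2,2,1,1
2) 2,2,3,0,2
0,2,2,2,3
3,2,3,0,0
3,1,1,1,0
0,2,2,1,1
3) 2,2,3,0,2
1,2,2,2,3
0,3,3,0,0
1,2,1,1,0
1,2,2,1,1
4) 2,2,3,0,2
1,2,2,2,3
0,3,3,0,0
2,2,1,1,0
1,2,2,1,1
5) 2,2,3,0,2
1,2,2,2,3
0,3,3,0,0
3,2,1,1,0
1,2,2,1,1
6) 2,2,3,0,2
1,2,2,2,3
1,3,3,0,0
0,3,1,1,0
2,2,2,1,1
7) 2,2,3,0,2
1,2,2,2,3
1,3,3,0,0
1,3,1,1,0
2,2,2,1,1
8) 2,2,3,0,2
1,2,2,2,3
1,3,3,0,0
2,3,1,1,0
2,2,2,1,1
9) 2,2,3,0,2
1,2,2,2,3
1,3,3,0,0
3,3,1,1,0
2,2,2,1,1
10) 2,2,3,0,2
1,3,3,2,3
3,1,0,1,0
1,1,3,1,0
3,3,2,1,1
11) 2,2,3,0,2
1,3,3,2,3
3,1,0,1,0
2,1,3,1,0
3,3,2,1,1
12) 2,2,3,0,2
1,3,3,2,3
3,1,0,1,0
3,1,3,1,0
3,3,2,1,1
13) 2,2,3,0,2
2,3,3,2,3
0,2,0,1,0
2,3,3,1,0
1,0,3,1,1
14) 2,2,3,0,2
2,3,3,2,3
0,2,0,1,0
3,3,3,1,0
1,0,3,1,1
15) 2,2,3,0,2
2,3,3,2,3
1,3,1,1,0
1,1,1,2,0
2,2,0,2,1
16) 2,2,3,0,2
2,3,3,2,3
1,3,1,1,0
2,1,1,2,0
2,2,0,2,1
17) 2,2,3,0,2
2,3,3,2,3
1,3,1,1,0
3,1,1,2,0
2,2,0,2,1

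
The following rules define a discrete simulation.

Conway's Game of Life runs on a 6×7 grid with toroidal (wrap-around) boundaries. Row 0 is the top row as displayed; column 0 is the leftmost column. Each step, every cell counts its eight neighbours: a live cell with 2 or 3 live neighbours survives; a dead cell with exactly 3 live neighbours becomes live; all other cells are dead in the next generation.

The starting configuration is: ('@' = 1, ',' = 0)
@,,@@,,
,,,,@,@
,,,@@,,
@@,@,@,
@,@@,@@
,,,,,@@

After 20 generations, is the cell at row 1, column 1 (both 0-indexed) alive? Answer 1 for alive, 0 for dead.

0) @,,@@,,
,,,,@,@
,,,@@,,
@@,@,@,
@,@@,@@
,,,,,@@
1) @,,@@,,
,,,,,,,
@,@@,,@
@@,,,@,
,,@@,,,
,@@,,,,
2) ,@@@,,,
@@@,@,@
@,@,,,@
@,,,@,,
@,,@,,,
,@,,@,,
3) ,,,,@@,
,,,,,@@
,,@,,,,
@,,@,,,
@@,@@,,
@@,,@,,
4) @,,,@,,
,,,,@@@
,,,,,,@
@,,@@,,
,,,@@,@
@@@,,,@
5) ,,,@@,,
@,,,@,@
@,,@,,@
@,,@@,@
,,,,@,@
,@@,@,@
6) ,@@,@,@
@,,,@,@
,@,@,,,
,,,@@,,
,@@,@,@
@,@,@,,
7) ,,@,@,@
,,,,@,@
@,@@,@,
@@,,@@,
@@@,@,,
,,,,@,@
8) @,,,@,@
@@@,@,@
@,@@,,,
,,,,,@,
,,@,@,,
,,@,@,@
9) ,,@,@,,
,,@,@,,
@,@@@@,
,@@,@,,
,,,,@,,
@@,,@,@
10) @,@,@,,
,,@,,,,
,,,,,@,
,@@,,,,
,,@,@,,
@@,,@,,
11) @,@,,,,
,@,@,,,
,@@,,,,
,@@@,,,
@,@,,,,
@,@,@@,
12) @,@,@,@
@,,@,,,
@,,,,,,
@,,@,,,
@,,,@,@
@,@,,,,
13) @,@,,,@
@,,@,,,
@@,,,,@
@@,,,,,
@,,@,,@
,,,,,,,
14) @@,,,,@
,,@,,,,
,,@,,,@
,,@,,,,
@@,,,,@
,@,,,,,
15) @@@,,,,
,,@,,,@
,@@@,,,
,,@,,,@
@@@,,,,
,,@,,,,
16) @,@@,,,
,,,,,,,
@@,@,,,
,,,,,,,
@,@@,,,
,,,@,,,
17) ,,@@,,,
@,,@,,,
,,,,,,,
@,,@,,,
,,@@,,,
,,,,@,,
18) ,,@@@,,
,,@@,,,
,,,,,,,
,,@@,,,
,,@@@,,
,,,,@,,
19) ,,@,@,,
,,@,@,,
,,,,,,,
,,@,@,,
,,@,@,,
,,,,,@,
20) ,,,,@@,
,,,,,,,
,,,,,,,
,,,,,,,
,,,,@@,
,,,,@@,

0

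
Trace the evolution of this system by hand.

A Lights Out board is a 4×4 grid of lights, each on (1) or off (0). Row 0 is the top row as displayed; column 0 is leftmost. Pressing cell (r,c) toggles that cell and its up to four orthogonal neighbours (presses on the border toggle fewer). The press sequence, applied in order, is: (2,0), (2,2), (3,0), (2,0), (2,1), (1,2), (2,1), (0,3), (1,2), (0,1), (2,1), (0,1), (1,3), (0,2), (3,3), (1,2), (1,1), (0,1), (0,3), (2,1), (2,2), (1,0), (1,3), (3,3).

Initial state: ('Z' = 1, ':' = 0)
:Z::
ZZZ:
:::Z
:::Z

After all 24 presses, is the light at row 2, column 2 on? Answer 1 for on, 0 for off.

1

gen 0: :Z::
ZZZ:
:::Z
:::Z
gen 1: :Z::
:ZZ:
ZZ:Z
Z::Z
gen 2: :Z::
:Z::
Z:Z:
Z:ZZ
gen 3: :Z::
:Z::
::Z:
:ZZZ
gen 4: :Z::
ZZ::
ZZZ:
ZZZZ
gen 5: :Z::
Z:::
::::
Z:ZZ
gen 6: :ZZ:
ZZZZ
::Z:
Z:ZZ
gen 7: :ZZ:
Z:ZZ
ZZ::
ZZZZ
gen 8: :Z:Z
Z:Z:
ZZ::
ZZZZ
gen 9: :ZZZ
ZZ:Z
ZZZ:
ZZZZ
gen 10: Z::Z
Z::Z
ZZZ:
ZZZZ
gen 11: Z::Z
ZZ:Z
::::
Z:ZZ
gen 12: :ZZZ
Z::Z
::::
Z:ZZ
gen 13: :ZZ:
Z:Z:
:::Z
Z:ZZ
gen 14: :::Z
Z:::
:::Z
Z:ZZ
gen 15: :::Z
Z:::
::::
Z:::
gen 16: ::ZZ
ZZZZ
::Z:
Z:::
gen 17: :ZZZ
:::Z
:ZZ:
Z:::
gen 18: Z::Z
:Z:Z
:ZZ:
Z:::
gen 19: Z:Z:
:Z::
:ZZ:
Z:::
gen 20: Z:Z:
::::
Z:::
ZZ::
gen 21: Z:Z:
::Z:
ZZZZ
ZZZ:
gen 22: ::Z:
ZZZ:
:ZZZ
ZZZ:
gen 23: ::ZZ
ZZ:Z
:ZZ:
ZZZ:
gen 24: ::ZZ
ZZ:Z
:ZZZ
ZZ:Z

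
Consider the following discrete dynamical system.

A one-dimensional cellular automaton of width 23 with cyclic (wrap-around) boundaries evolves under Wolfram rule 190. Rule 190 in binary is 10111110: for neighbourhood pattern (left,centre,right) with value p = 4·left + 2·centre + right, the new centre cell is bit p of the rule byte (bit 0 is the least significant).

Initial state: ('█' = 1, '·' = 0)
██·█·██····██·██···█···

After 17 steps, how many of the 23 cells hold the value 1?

18

step 0: ██·█·██····██·██···█···
step 1: █·████·█··██·██·█·███·█
step 2: ·████·█████·██·█████·██
step 3: ████·█████·██·█████·██·
step 4: ███·█████·██·█████·██·█
step 5: ██·█████·██·█████·██·██
step 6: █·█████·██·█████·██·███
step 7: ·█████·██·█████·██·████
step 8: █████·██·█████·██·████·
step 9: ████·██·█████·██·████·█
step 10: ███·██·█████·██·████·██
step 11: ██·██·█████·██·████·███
step 12: █·██·█████·██·████·████
step 13: ·██·█████·██·████·█████
step 14: ██·█████·██·████·█████·
step 15: █·█████·██·████·█████·█
step 16: ·█████·██·████·█████·██
step 17: █████·██·████·█████·██·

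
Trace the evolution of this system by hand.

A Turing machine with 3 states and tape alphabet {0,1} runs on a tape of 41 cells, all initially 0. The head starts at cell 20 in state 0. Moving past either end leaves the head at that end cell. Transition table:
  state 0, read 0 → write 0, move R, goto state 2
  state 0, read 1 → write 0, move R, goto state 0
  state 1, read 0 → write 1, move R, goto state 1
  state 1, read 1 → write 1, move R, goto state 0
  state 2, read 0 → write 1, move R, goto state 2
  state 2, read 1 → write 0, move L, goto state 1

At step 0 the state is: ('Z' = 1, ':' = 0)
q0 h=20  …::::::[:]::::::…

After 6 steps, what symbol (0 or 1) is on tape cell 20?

step 0: q0 h=20  …::::::[:]::::::…
step 1: q2 h=21  …::::::[:]::::::…
step 2: q2 h=22  …:::::Z[:]::::::…
step 3: q2 h=23  …::::ZZ[:]::::::…
step 4: q2 h=24  …:::ZZZ[:]::::::…
step 5: q2 h=25  …::ZZZZ[:]::::::…
step 6: q2 h=26  …:ZZZZZ[:]::::::…

0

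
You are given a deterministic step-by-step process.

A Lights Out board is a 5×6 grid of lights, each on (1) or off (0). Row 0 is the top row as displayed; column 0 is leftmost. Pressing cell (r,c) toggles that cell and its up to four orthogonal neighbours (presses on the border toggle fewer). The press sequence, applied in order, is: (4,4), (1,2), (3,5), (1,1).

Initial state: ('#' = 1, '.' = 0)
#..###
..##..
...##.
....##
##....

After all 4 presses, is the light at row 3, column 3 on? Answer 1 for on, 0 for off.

gen 0: #..###
..##..
...##.
....##
##....
gen 1: #..###
..##..
...##.
.....#
##.###
gen 2: #.####
.#....
..###.
.....#
##.###
gen 3: #.####
.#....
..####
....#.
##.##.
gen 4: ######
#.#...
.#####
....#.
##.##.

0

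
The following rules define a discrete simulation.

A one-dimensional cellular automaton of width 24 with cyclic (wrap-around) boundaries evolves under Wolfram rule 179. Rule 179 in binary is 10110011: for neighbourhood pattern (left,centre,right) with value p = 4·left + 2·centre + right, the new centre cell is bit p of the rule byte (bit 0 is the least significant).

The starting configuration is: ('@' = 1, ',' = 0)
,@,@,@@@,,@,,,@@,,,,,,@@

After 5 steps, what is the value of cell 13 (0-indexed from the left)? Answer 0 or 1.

step 0: ,@,@,@@@,,@,,,@@,,,,,,@@
step 1: @,@,@,@,@@,@@@,,@@@@@@,,
step 2: ,@,@,@,@,,@,@,@@,@@@@,@@
step 3: @,@,@,@,@@,@,@,,@,@@,@,,
step 4: ,@,@,@,@,,@,@,@@,@,,@,@@
step 5: @,@,@,@,@@,@,@,,@,@@,@,,

1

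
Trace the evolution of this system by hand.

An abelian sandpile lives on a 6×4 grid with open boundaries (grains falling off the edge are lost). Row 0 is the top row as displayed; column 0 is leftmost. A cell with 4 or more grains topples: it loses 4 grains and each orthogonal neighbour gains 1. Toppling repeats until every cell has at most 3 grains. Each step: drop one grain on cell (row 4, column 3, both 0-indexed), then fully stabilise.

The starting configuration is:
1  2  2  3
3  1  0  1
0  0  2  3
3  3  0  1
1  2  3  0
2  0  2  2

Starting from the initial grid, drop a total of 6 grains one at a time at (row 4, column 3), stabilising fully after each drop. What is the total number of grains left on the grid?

step 0: 1  2  2  3
3  1  0  1
0  0  2  3
3  3  0  1
1  2  3  0
2  0  2  2
step 1: 1  2  2  3
3  1  0  1
0  0  2  3
3  3  0  1
1  2  3  1
2  0  2  2
step 2: 1  2  2  3
3  1  0  1
0  0  2  3
3  3  0  1
1  2  3  2
2  0  2  2
step 3: 1  2  2  3
3  1  0  1
0  0  2  3
3  3  0  1
1  2  3  3
2  0  2  2
step 4: 1  2  2  3
3  1  0  1
0  0  2  3
3  3  1  2
1  3  0  1
2  0  3  3
step 5: 1  2  2  3
3  1  0  1
0  0  2  3
3  3  1  2
1  3  0  2
2  0  3  3
step 6: 1  2  2  3
3  1  0  1
0  0  2  3
3  3  1  2
1  3  0  3
2  0  3  3

42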